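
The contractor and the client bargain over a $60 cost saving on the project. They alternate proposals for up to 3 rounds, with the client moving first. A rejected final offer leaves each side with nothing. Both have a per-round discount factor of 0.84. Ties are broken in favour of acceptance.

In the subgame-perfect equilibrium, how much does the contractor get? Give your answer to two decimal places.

Solve by backward induction from round 3.
Round 3 (the client proposes): the contractor will accept anything ≥ 0, so the client offers 0 and keeps 60.
Round 2 (the contractor proposes): the client can get 60 next round, worth 0.84 × 60 = 50.4 now; the contractor offers that and keeps 9.6.
Round 1 (the client proposes): the contractor can get 9.6 next round, worth 0.84 × 9.6 = 8.064 now, so the client offers 8.064, keeping 51.936.

8.06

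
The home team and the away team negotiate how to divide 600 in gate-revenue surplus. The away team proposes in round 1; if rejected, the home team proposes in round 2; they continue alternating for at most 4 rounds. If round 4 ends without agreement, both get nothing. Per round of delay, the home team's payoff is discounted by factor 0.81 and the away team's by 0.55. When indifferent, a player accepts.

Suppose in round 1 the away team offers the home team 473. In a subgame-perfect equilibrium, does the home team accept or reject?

Accept

Work out the home team's continuation value if the offer is rejected.
Round 4 (the home team proposes): rejection yields 0 for the away team; the home team offers 0 and keeps 600.
Round 3 (the away team proposes): the home team can get 600 next round, worth 0.81 × 600 = 486 now; the away team offers that and keeps 114.
Round 2 (the home team proposes): the away team can get 114 next round, worth 0.55 × 114 = 62.7 now, so the home team offers 62.7, keeping 537.3.
So by rejecting in round 1, the home team gets 537.3 next round, worth 0.81 × 537.3 = 435.213 now.
Offer 473 ≥ 435.213, so the home team accepts.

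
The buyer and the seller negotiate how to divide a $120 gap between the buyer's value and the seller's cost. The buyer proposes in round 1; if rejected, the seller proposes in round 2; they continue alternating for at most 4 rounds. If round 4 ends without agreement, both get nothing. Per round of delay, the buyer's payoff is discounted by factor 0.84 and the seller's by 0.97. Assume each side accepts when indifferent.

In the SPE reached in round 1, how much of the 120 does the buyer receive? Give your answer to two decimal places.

By backward induction:
Round 4 (the seller proposes): rejection yields 0 for the buyer; the seller offers 0 and keeps 120.
Round 3 (the buyer proposes): the seller can get 120 next round, worth 0.97 × 120 = 116.4 now; the buyer offers that and keeps 3.6.
Round 2 (the seller proposes): the buyer can get 3.6 next round, worth 0.84 × 3.6 = 3.024 now; the seller offers that and keeps 116.976.
Round 1 (the buyer proposes): the seller can get 116.976 next round, worth 0.97 × 116.976 = 113.46672 now, so the buyer offers 113.46672, keeping 6.53328.

6.53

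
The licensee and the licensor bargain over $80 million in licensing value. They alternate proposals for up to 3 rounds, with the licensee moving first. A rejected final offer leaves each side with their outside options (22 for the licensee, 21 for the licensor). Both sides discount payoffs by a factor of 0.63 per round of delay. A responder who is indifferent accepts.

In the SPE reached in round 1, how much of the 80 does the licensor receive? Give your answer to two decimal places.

26.98

Work backward from the last round.
Round 3 (the licensee proposes): the licensor gets 21 if talks fail, so the licensee offers 21 and keeps 59.
Round 2 (the licensor proposes): the licensee can get 59 next round, worth 0.63 × 59 = 37.17 now, so the licensor offers 37.17, keeping 42.83.
Round 1 (the licensee proposes): the licensor can get 42.83 next round, worth 0.63 × 42.83 = 26.9829 now, so the licensee offers 26.9829, keeping 53.0171.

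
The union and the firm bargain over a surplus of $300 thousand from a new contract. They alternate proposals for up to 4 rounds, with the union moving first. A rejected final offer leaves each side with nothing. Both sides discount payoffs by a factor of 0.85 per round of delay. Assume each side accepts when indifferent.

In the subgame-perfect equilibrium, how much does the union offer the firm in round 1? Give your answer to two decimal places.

222.49

Round 4 (the firm proposes): rejection yields 0 for the union; the firm offers 0 and keeps 300.
Round 3 (the union proposes): the firm can get 300 next round, worth 0.85 × 300 = 255 now. The union offers 255 and keeps 300 − 255 = 45.
Round 2 (the firm proposes): the union can get 45 next round, worth 0.85 × 45 = 38.25 now, so the firm offers 38.25, keeping 261.75.
Round 1 (the union proposes): the firm can get 261.75 next round, worth 0.85 × 261.75 = 222.4875 now; the union offers that and keeps 77.5125.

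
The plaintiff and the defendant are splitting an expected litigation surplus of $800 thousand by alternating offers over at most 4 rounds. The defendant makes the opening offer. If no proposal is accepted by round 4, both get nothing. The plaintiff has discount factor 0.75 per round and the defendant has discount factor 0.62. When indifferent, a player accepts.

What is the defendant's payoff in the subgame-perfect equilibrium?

293

Round 4 (the plaintiff proposes): rejection yields 0 for the defendant; the plaintiff offers 0 and keeps 800.
Round 3 (the defendant proposes): the plaintiff can get 800 next round, worth 0.75 × 800 = 600 now; the defendant offers that and keeps 200.
Round 2 (the plaintiff proposes): the defendant can get 200 next round, worth 0.62 × 200 = 124 now. The plaintiff offers 124 and keeps 800 − 124 = 676.
Round 1 (the defendant proposes): the plaintiff can get 676 next round, worth 0.75 × 676 = 507 now; the defendant offers that and keeps 293.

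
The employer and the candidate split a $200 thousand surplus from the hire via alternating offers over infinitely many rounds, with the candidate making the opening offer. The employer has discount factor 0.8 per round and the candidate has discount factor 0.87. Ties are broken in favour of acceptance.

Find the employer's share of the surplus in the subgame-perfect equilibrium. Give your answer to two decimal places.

68.42

When the candidate proposes, the employer accepts any offer worth at least 0.8 times what the employer would get by proposing next round; and vice versa.
This gives x = 200 − 0.8y and y = 200 − 0.87x, where x and y are each side's share when it proposes.
Hence (1 − 0.8·0.87)x = 200(1 − 0.8), i.e. 0.304·x = 40.
x ≈ 131.5789; the employer's share is 200 − x ≈ 68.4211.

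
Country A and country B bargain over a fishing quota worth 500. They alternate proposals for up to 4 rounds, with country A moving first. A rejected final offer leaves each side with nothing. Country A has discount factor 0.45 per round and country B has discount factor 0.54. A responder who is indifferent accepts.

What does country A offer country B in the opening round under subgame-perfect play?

214.11

By backward induction:
Round 4 (country B proposes): country A will accept anything ≥ 0, so country B offers 0 and keeps 500.
Round 3 (country A proposes): country B can get 500 next round, worth 0.54 × 500 = 270 now, so country A offers 270, keeping 230.
Round 2 (country B proposes): country A can get 230 next round, worth 0.45 × 230 = 103.5 now; country B offers that and keeps 396.5.
Round 1 (country A proposes): country B can get 396.5 next round, worth 0.54 × 396.5 = 214.11 now. Country A offers 214.11 and keeps 500 − 214.11 = 285.89.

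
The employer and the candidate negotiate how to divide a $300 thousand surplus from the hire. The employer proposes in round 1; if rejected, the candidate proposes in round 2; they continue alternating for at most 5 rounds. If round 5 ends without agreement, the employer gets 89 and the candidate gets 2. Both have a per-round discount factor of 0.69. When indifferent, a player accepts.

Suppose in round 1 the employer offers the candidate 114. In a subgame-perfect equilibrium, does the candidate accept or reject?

Work out the candidate's continuation value if the offer is rejected.
Round 5 (the employer proposes): the candidate gets 2 if talks fail, so the employer offers 2 and keeps 298.
Round 4 (the candidate proposes): the employer can get 298 next round, worth 0.69 × 298 = 205.62 now; the candidate offers that and keeps 94.38.
Round 3 (the employer proposes): the candidate can get 94.38 next round, worth 0.69 × 94.38 = 65.1222 now; the employer offers that and keeps 234.8778.
Round 2 (the candidate proposes): the employer can get 234.8778 next round, worth 0.69 × 234.8778 = 162.065682 now, so the candidate offers 162.065682, keeping 137.934318.
So by rejecting in round 1, the candidate gets 137.934318 next round, worth 0.69 × 137.934318 = 95.17467942 now.
Offer 114 ≥ 95.17467942, so the candidate accepts.

Accept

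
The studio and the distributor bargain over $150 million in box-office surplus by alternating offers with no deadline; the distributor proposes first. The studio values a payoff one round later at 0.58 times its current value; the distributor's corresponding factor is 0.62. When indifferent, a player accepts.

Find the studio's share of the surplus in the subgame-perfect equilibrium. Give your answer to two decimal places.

51.62

Let x be the distributor's share when the distributor proposes and y be the studio's share when the studio proposes.
The studio accepts iff offered ≥ 0.58·y, so x = 150 − 0.58y. Symmetrically y = 150 − 0.62x.
Substituting: x = 150 − 0.58(150 − 0.62x), giving x(1 − 0.62·0.58) = 150(1 − 0.58).
So x = 150 × 0.42 / 0.6404 ≈ 98.3760, and the studio receives 150 − x ≈ 51.6240.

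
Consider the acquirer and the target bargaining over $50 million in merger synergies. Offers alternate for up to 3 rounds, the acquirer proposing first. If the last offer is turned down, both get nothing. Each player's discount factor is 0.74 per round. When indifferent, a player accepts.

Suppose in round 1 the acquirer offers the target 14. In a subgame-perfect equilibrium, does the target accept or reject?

Round 3 (the acquirer proposes): rejection yields 0 for the target; the acquirer offers 0 and keeps 50.
Round 2 (the target proposes): the acquirer can get 50 next round, worth 0.74 × 50 = 37 now. The target offers 37 and keeps 50 − 37 = 13.
So by rejecting in round 1, the target gets 13 next round, worth 0.74 × 13 = 9.62 now.
Offer 14 ≥ 9.62, so the target accepts.

Accept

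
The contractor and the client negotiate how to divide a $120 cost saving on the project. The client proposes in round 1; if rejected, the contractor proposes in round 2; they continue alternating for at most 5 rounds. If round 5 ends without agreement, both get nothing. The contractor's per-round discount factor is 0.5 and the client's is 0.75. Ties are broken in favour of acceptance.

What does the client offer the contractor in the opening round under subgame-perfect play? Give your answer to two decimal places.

Solve by backward induction from round 5.
Round 5 (the client proposes): the contractor will accept anything ≥ 0, so the client offers 0 and keeps 120.
Round 4 (the contractor proposes): the client can get 120 next round, worth 0.75 × 120 = 90 now; the contractor offers that and keeps 30.
Round 3 (the client proposes): the contractor can get 30 next round, worth 0.5 × 30 = 15 now; the client offers that and keeps 105.
Round 2 (the contractor proposes): the client can get 105 next round, worth 0.75 × 105 = 78.75 now. The contractor offers 78.75 and keeps 120 − 78.75 = 41.25.
Round 1 (the client proposes): the contractor can get 41.25 next round, worth 0.5 × 41.25 = 20.625 now; the client offers that and keeps 99.375.

20.63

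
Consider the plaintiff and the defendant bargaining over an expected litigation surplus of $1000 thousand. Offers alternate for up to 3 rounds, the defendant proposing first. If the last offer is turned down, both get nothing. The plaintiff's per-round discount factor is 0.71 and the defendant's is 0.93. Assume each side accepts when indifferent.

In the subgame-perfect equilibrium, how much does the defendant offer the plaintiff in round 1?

Round 3 (the defendant proposes): rejection yields 0 for the plaintiff; the defendant offers 0 and keeps 1000.
Round 2 (the plaintiff proposes): the defendant can get 1000 next round, worth 0.93 × 1000 = 930 now, so the plaintiff offers 930, keeping 70.
Round 1 (the defendant proposes): the plaintiff can get 70 next round, worth 0.71 × 70 = 49.7 now; the defendant offers that and keeps 950.3.

49.7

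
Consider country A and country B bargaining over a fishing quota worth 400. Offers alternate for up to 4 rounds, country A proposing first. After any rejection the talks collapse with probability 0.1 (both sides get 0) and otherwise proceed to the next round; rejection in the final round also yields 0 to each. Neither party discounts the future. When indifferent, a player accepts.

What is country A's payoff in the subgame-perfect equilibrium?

Round 4 (country B proposes): rejection yields 0 for country A; country B offers 0 and keeps 400.
Round 3 (country A proposes): rejecting gives country B an expected 0.9 × 400 = 360; country A offers that and keeps 40.
Round 2 (country B proposes): rejecting gives country A an expected 0.9 × 40 = 36. Country B offers 36 and keeps 400 − 36 = 364.
Round 1 (country A proposes): rejecting gives country B an expected 0.9 × 364 = 327.6; country A offers that and keeps 72.4.

72.4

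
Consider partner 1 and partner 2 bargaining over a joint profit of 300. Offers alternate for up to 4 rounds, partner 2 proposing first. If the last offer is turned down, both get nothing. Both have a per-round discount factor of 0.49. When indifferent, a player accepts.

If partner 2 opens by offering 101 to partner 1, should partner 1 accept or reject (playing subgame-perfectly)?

Reject

Work out partner 1's continuation value if the offer is rejected.
Round 4 (partner 1 proposes): rejection yields 0 for partner 2; partner 1 offers 0 and keeps 300.
Round 3 (partner 2 proposes): partner 1 can get 300 next round, worth 0.49 × 300 = 147 now. Partner 2 offers 147 and keeps 300 − 147 = 153.
Round 2 (partner 1 proposes): partner 2 can get 153 next round, worth 0.49 × 153 = 74.97 now; partner 1 offers that and keeps 225.03.
So by rejecting in round 1, partner 1 gets 225.03 next round, worth 0.49 × 225.03 = 110.2647 now.
Offer 101 < 110.2647, so partner 1 rejects.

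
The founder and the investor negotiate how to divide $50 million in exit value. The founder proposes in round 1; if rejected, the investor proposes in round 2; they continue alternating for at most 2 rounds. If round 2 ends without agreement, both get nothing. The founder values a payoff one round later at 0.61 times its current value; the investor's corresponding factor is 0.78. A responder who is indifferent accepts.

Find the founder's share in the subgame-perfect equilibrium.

11

Solve by backward induction from round 2.
Round 2 (the investor proposes): rejection yields 0 for the founder; the investor offers 0 and keeps 50.
Round 1 (the founder proposes): the investor can get 50 next round, worth 0.78 × 50 = 39 now. The founder offers 39 and keeps 50 − 39 = 11.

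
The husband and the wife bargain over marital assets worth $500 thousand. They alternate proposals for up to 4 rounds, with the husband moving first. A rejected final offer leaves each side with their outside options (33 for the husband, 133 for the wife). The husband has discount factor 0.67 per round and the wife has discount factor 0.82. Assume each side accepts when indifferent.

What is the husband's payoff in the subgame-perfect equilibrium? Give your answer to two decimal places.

Round 4 (the wife proposes): the husband gets 33 if talks fail, so the wife offers 33 and keeps 467.
Round 3 (the husband proposes): the wife can get 467 next round, worth 0.82 × 467 = 382.94 now, so the husband offers 382.94, keeping 117.06.
Round 2 (the wife proposes): the husband can get 117.06 next round, worth 0.67 × 117.06 = 78.4302 now, so the wife offers 78.4302, keeping 421.5698.
Round 1 (the husband proposes): the wife can get 421.5698 next round, worth 0.82 × 421.5698 = 345.687236 now. The husband offers 345.687236 and keeps 500 − 345.687236 = 154.312764.

154.31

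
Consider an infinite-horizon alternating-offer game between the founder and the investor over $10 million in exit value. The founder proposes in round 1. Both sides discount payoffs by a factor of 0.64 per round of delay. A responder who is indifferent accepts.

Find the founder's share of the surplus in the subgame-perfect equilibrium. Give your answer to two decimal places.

When the founder proposes, the investor accepts any offer worth at least 0.64 times what the investor would get by proposing next round; and vice versa.
This gives x = 10 − 0.64y and y = 10 − 0.64x, where x and y are each side's share when it proposes.
Hence (1 − 0.64·0.64)x = 10(1 − 0.64), i.e. 0.5904·x = 3.6.
x ≈ 6.0976; the investor's share is 10 − x ≈ 3.9024.

6.10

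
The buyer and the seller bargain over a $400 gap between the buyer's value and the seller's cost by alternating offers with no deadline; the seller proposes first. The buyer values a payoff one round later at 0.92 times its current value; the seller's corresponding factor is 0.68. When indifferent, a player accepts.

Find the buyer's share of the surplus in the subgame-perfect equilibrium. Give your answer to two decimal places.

314.53

When the seller proposes, the buyer accepts any offer worth at least 0.92 times what the buyer would get by proposing next round; and vice versa.
This gives x = 400 − 0.92y and y = 400 − 0.68x, where x and y are each side's share when it proposes.
Hence (1 − 0.92·0.68)x = 400(1 − 0.92), i.e. 0.3744·x = 32.
x ≈ 85.4701; the buyer's share is 400 − x ≈ 314.5299.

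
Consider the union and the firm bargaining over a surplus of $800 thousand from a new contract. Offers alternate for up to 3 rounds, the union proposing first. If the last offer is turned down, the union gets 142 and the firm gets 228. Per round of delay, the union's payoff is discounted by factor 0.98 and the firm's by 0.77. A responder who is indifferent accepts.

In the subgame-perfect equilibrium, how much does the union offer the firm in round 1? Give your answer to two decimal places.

184.37

By backward induction:
Round 3 (the union proposes): the firm gets 228 if talks fail, so the union offers 228 and keeps 572.
Round 2 (the firm proposes): the union can get 572 next round, worth 0.98 × 572 = 560.56 now, so the firm offers 560.56, keeping 239.44.
Round 1 (the union proposes): the firm can get 239.44 next round, worth 0.77 × 239.44 = 184.3688 now. The union offers 184.3688 and keeps 800 − 184.3688 = 615.6312.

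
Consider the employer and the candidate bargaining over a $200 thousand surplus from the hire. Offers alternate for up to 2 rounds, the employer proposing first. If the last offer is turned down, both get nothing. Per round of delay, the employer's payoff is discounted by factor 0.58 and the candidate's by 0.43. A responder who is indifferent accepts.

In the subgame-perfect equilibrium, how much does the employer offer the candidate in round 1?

86

Round 2 (the candidate proposes): the employer will accept anything ≥ 0, so the candidate offers 0 and keeps 200.
Round 1 (the employer proposes): the candidate can get 200 next round, worth 0.43 × 200 = 86 now. The employer offers 86 and keeps 200 − 86 = 114.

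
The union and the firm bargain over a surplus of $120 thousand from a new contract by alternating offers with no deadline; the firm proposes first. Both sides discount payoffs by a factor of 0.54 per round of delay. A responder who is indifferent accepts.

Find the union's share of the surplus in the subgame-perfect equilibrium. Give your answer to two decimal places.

42.08

Let x be the firm's share when the firm proposes and y be the union's share when the union proposes.
The union accepts iff offered ≥ 0.54·y, so x = 120 − 0.54y. Symmetrically y = 120 − 0.54x.
Substituting: x = 120 − 0.54(120 − 0.54x), giving x(1 − 0.54·0.54) = 120(1 − 0.54).
So x = 120 × 0.46 / 0.7084 ≈ 77.9221, and the union receives 120 − x ≈ 42.0779.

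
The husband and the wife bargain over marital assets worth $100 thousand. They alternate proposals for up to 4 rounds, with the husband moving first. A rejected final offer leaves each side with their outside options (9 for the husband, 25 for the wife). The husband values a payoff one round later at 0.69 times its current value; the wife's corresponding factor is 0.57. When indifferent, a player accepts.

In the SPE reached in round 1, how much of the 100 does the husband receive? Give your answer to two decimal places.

Round 4 (the wife proposes): the husband gets 9 if talks fail, so the wife offers 9 and keeps 91.
Round 3 (the husband proposes): the wife can get 91 next round, worth 0.57 × 91 = 51.87 now, so the husband offers 51.87, keeping 48.13.
Round 2 (the wife proposes): the husband can get 48.13 next round, worth 0.69 × 48.13 = 33.2097 now. The wife offers 33.2097 and keeps 100 − 33.2097 = 66.7903.
Round 1 (the husband proposes): the wife can get 66.7903 next round, worth 0.57 × 66.7903 = 38.070471 now, so the husband offers 38.070471, keeping 61.929529.

61.93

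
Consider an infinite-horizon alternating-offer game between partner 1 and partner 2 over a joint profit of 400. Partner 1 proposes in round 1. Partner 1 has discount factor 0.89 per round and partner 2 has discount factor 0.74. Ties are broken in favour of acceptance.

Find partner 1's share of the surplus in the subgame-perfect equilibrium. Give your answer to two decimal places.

When partner 1 proposes, partner 2 accepts any offer worth at least 0.74 times what partner 2 would get by proposing next round; and vice versa.
This gives x = 400 − 0.74y and y = 400 − 0.89x, where x and y are each side's share when it proposes.
Hence (1 − 0.74·0.89)x = 400(1 − 0.74), i.e. 0.3414·x = 104.
x ≈ 304.6280; partner 2's share is 400 − x ≈ 95.3720.

304.63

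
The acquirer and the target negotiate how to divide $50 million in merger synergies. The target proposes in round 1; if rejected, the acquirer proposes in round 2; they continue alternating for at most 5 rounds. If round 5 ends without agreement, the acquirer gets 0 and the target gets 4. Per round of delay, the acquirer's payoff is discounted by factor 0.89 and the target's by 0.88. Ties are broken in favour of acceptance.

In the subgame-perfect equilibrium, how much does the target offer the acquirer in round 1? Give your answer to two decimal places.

Round 5 (the target proposes): rejection yields 0 for the acquirer; the target offers 0 and keeps 50.
Round 4 (the acquirer proposes): the target can get 50 next round, worth 0.88 × 50 = 44 now. The acquirer offers 44 and keeps 50 − 44 = 6.
Round 3 (the target proposes): the acquirer can get 6 next round, worth 0.89 × 6 = 5.34 now; the target offers that and keeps 44.66.
Round 2 (the acquirer proposes): the target can get 44.66 next round, worth 0.88 × 44.66 = 39.3008 now; the acquirer offers that and keeps 10.6992.
Round 1 (the target proposes): the acquirer can get 10.6992 next round, worth 0.89 × 10.6992 = 9.522288 now; the target offers that and keeps 40.477712.

9.52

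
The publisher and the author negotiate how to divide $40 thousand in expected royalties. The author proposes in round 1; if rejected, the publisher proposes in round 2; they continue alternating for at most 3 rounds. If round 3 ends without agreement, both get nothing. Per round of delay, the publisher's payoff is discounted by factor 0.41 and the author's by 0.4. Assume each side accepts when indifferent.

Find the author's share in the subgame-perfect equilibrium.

Solve by backward induction from round 3.
Round 3 (the author proposes): rejection yields 0 for the publisher; the author offers 0 and keeps 40.
Round 2 (the publisher proposes): the author can get 40 next round, worth 0.4 × 40 = 16 now; the publisher offers that and keeps 24.
Round 1 (the author proposes): the publisher can get 24 next round, worth 0.41 × 24 = 9.84 now; the author offers that and keeps 30.16.

30.16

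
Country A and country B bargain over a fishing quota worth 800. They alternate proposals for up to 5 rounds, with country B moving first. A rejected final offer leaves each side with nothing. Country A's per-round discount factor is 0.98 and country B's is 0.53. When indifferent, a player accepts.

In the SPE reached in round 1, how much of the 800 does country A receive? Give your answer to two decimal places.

By backward induction:
Round 5 (country B proposes): rejection yields 0 for country A; country B offers 0 and keeps 800.
Round 4 (country A proposes): country B can get 800 next round, worth 0.53 × 800 = 424 now, so country A offers 424, keeping 376.
Round 3 (country B proposes): country A can get 376 next round, worth 0.98 × 376 = 368.48 now; country B offers that and keeps 431.52.
Round 2 (country A proposes): country B can get 431.52 next round, worth 0.53 × 431.52 = 228.7056 now; country A offers that and keeps 571.2944.
Round 1 (country B proposes): country A can get 571.2944 next round, worth 0.98 × 571.2944 = 559.868512 now, so country B offers 559.868512, keeping 240.131488.

559.87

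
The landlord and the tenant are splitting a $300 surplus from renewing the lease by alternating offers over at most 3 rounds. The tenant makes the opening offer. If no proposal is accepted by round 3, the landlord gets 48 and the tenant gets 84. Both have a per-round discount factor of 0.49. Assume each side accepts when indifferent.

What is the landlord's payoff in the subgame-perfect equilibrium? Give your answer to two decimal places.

86.49

By backward induction:
Round 3 (the tenant proposes): the landlord gets 48 if talks fail, so the tenant offers 48 and keeps 252.
Round 2 (the landlord proposes): the tenant can get 252 next round, worth 0.49 × 252 = 123.48 now. The landlord offers 123.48 and keeps 300 − 123.48 = 176.52.
Round 1 (the tenant proposes): the landlord can get 176.52 next round, worth 0.49 × 176.52 = 86.4948 now. The tenant offers 86.4948 and keeps 300 − 86.4948 = 213.5052.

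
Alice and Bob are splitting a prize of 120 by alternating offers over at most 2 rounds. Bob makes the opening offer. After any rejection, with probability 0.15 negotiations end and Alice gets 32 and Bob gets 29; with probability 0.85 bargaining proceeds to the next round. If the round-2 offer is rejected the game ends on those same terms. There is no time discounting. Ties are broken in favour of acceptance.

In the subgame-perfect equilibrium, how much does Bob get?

37.85

Round 2 (Alice proposes): Bob gets 29 if talks fail, so Alice offers 29 and keeps 91.
Round 1 (Bob proposes): rejecting gives Alice an expected 0.85 × 91 + 0.15 × 32 = 82.15; Bob offers that and keeps 37.85.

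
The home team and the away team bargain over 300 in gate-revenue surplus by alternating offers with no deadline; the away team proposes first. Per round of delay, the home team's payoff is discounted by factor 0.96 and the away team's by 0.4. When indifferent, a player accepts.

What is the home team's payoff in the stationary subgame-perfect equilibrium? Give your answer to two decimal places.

In a stationary SPE each proposer offers the other exactly their discounted continuation value.
If the away team keeps x when proposing and the home team keeps y when proposing, then x = 300 − 0.96y and y = 300 − 0.4x.
Solving: x = 300(1 − 0.96) / (1 − 0.4·0.96) = 12 / 0.616 ≈ 19.4805.
The home team gets 300 − 19.4805 ≈ 280.5195.

280.52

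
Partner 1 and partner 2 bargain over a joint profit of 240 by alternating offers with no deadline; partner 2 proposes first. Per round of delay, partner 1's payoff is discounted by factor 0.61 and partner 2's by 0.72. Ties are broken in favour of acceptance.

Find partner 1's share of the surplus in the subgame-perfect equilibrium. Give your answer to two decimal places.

When partner 2 proposes, partner 1 accepts any offer worth at least 0.61 times what partner 1 would get by proposing next round; and vice versa.
This gives x = 240 − 0.61y and y = 240 − 0.72x, where x and y are each side's share when it proposes.
Hence (1 − 0.61·0.72)x = 240(1 − 0.61), i.e. 0.5608·x = 93.6.
x ≈ 166.9044; partner 1's share is 240 − x ≈ 73.0956.

73.10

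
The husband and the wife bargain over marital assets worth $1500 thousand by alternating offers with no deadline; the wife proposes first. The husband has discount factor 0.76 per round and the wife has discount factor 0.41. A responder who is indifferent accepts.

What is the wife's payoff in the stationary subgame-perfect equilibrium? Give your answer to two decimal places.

522.95

Let x be the wife's share when the wife proposes and y be the husband's share when the husband proposes.
The husband accepts iff offered ≥ 0.76·y, so x = 1500 − 0.76y. Symmetrically y = 1500 − 0.41x.
Substituting: x = 1500 − 0.76(1500 − 0.41x), giving x(1 − 0.41·0.76) = 1500(1 − 0.76).
So x = 1500 × 0.24 / 0.6884 ≈ 522.9518, and the husband receives 1500 − x ≈ 977.0482.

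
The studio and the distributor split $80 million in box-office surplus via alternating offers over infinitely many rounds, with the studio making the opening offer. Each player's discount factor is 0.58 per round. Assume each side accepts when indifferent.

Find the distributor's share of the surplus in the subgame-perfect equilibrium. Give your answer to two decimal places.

29.37

Let x be the studio's share when the studio proposes and y be the distributor's share when the distributor proposes.
The distributor accepts iff offered ≥ 0.58·y, so x = 80 − 0.58y. Symmetrically y = 80 − 0.58x.
Substituting: x = 80 − 0.58(80 − 0.58x), giving x(1 − 0.58·0.58) = 80(1 − 0.58).
So x = 80 × 0.42 / 0.6636 ≈ 50.6329, and the distributor receives 80 − x ≈ 29.3671.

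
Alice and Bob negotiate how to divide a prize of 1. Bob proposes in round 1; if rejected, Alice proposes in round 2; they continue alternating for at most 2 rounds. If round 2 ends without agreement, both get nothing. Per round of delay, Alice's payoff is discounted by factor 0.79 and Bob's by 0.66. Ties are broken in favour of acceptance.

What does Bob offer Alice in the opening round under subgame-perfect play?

Round 2 (Alice proposes): rejection yields 0 for Bob; Alice offers 0 and keeps 1.
Round 1 (Bob proposes): Alice can get 1 next round, worth 0.79 × 1 = 0.79 now; Bob offers that and keeps 0.21.

0.79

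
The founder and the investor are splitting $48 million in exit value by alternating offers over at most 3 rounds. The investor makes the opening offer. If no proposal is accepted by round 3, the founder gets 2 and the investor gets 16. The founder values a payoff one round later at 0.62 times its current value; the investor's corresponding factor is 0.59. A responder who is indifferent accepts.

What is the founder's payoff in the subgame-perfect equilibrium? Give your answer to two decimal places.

By backward induction:
Round 3 (the investor proposes): the founder gets 2 if talks fail, so the investor offers 2 and keeps 46.
Round 2 (the founder proposes): the investor can get 46 next round, worth 0.59 × 46 = 27.14 now. The founder offers 27.14 and keeps 48 − 27.14 = 20.86.
Round 1 (the investor proposes): the founder can get 20.86 next round, worth 0.62 × 20.86 = 12.9332 now, so the investor offers 12.9332, keeping 35.0668.

12.93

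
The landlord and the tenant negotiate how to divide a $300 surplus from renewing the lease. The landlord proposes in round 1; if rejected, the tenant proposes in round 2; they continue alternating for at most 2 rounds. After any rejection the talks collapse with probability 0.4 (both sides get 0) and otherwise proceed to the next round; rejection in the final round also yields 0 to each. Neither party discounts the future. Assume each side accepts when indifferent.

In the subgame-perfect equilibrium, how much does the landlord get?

Round 2 (the tenant proposes): rejection yields 0 for the landlord; the tenant offers 0 and keeps 300.
Round 1 (the landlord proposes): rejecting gives the tenant an expected 0.6 × 300 = 180; the landlord offers that and keeps 120.

120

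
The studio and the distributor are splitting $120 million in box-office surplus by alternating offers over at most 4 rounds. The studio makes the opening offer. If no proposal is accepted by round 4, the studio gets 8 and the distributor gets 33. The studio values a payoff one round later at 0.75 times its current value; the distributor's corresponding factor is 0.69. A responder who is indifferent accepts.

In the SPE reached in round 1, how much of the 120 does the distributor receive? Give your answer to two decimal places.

Round 4 (the distributor proposes): the studio gets 8 if talks fail, so the distributor offers 8 and keeps 112.
Round 3 (the studio proposes): the distributor can get 112 next round, worth 0.69 × 112 = 77.28 now, so the studio offers 77.28, keeping 42.72.
Round 2 (the distributor proposes): the studio can get 42.72 next round, worth 0.75 × 42.72 = 32.04 now, so the distributor offers 32.04, keeping 87.96.
Round 1 (the studio proposes): the distributor can get 87.96 next round, worth 0.69 × 87.96 = 60.6924 now. The studio offers 60.6924 and keeps 120 − 60.6924 = 59.3076.

60.69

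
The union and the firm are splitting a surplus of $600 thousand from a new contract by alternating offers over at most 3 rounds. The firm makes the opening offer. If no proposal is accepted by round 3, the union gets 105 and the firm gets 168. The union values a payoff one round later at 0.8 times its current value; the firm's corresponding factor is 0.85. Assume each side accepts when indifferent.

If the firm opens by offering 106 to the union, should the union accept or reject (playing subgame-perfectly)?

Reject

Work out the union's continuation value if the offer is rejected.
Round 3 (the firm proposes): the union gets 105 if talks fail, so the firm offers 105 and keeps 495.
Round 2 (the union proposes): the firm can get 495 next round, worth 0.85 × 495 = 420.75 now, so the union offers 420.75, keeping 179.25.
So by rejecting in round 1, the union gets 179.25 next round, worth 0.8 × 179.25 = 143.4 now.
Offer 106 < 143.4, so the union rejects.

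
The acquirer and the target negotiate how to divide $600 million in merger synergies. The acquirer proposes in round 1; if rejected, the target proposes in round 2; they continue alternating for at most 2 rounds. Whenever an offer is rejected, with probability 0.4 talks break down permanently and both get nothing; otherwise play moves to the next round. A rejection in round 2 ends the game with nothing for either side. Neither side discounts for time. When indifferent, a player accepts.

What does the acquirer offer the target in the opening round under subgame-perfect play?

360

By backward induction:
Round 2 (the target proposes): rejection yields 0 for the acquirer; the target offers 0 and keeps 600.
Round 1 (the acquirer proposes): rejecting gives the target an expected 0.6 × 600 = 360; the acquirer offers that and keeps 240.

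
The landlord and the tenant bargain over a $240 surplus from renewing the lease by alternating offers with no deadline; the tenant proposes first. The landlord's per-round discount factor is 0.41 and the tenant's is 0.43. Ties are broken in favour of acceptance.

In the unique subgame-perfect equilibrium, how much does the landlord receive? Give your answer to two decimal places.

68.09

Let x be the tenant's share when the tenant proposes and y be the landlord's share when the landlord proposes.
The landlord accepts iff offered ≥ 0.41·y, so x = 240 − 0.41y. Symmetrically y = 240 − 0.43x.
Substituting: x = 240 − 0.41(240 − 0.43x), giving x(1 − 0.43·0.41) = 240(1 − 0.41).
So x = 240 × 0.59 / 0.8237 ≈ 171.9072, and the landlord receives 240 − x ≈ 68.0928.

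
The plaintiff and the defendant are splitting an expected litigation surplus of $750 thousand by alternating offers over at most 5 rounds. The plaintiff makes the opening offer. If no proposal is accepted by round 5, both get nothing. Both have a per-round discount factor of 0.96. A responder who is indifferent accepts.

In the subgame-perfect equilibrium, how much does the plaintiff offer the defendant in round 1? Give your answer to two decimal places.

55.34

Round 5 (the plaintiff proposes): the defendant will accept anything ≥ 0, so the plaintiff offers 0 and keeps 750.
Round 4 (the defendant proposes): the plaintiff can get 750 next round, worth 0.96 × 750 = 720 now; the defendant offers that and keeps 30.
Round 3 (the plaintiff proposes): the defendant can get 30 next round, worth 0.96 × 30 = 28.8 now. The plaintiff offers 28.8 and keeps 750 − 28.8 = 721.2.
Round 2 (the defendant proposes): the plaintiff can get 721.2 next round, worth 0.96 × 721.2 = 692.352 now. The defendant offers 692.352 and keeps 750 − 692.352 = 57.648.
Round 1 (the plaintiff proposes): the defendant can get 57.648 next round, worth 0.96 × 57.648 = 55.34208 now. The plaintiff offers 55.34208 and keeps 750 − 55.34208 = 694.65792.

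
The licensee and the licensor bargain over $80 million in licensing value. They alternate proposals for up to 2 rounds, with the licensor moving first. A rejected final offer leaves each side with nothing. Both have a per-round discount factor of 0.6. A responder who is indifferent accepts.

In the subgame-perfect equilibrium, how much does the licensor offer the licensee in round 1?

By backward induction:
Round 2 (the licensee proposes): the licensor will accept anything ≥ 0, so the licensee offers 0 and keeps 80.
Round 1 (the licensor proposes): the licensee can get 80 next round, worth 0.6 × 80 = 48 now. The licensor offers 48 and keeps 80 − 48 = 32.

48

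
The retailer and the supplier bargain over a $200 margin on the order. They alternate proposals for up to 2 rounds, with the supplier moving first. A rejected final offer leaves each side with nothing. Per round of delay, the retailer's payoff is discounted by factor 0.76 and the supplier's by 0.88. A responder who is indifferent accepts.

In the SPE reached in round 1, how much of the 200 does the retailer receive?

152

By backward induction:
Round 2 (the retailer proposes): rejection yields 0 for the supplier; the retailer offers 0 and keeps 200.
Round 1 (the supplier proposes): the retailer can get 200 next round, worth 0.76 × 200 = 152 now. The supplier offers 152 and keeps 200 − 152 = 48.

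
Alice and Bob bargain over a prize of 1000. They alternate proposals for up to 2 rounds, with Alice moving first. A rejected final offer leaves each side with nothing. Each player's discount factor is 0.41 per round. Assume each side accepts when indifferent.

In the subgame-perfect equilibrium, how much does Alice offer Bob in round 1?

410

Round 2 (Bob proposes): Alice will accept anything ≥ 0, so Bob offers 0 and keeps 1000.
Round 1 (Alice proposes): Bob can get 1000 next round, worth 0.41 × 1000 = 410 now, so Alice offers 410, keeping 590.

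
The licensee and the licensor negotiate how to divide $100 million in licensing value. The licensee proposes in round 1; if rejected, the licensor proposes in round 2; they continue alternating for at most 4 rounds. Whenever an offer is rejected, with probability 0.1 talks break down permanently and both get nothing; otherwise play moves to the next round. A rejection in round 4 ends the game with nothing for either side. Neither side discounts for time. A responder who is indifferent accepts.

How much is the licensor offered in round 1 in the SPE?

Round 4 (the licensor proposes): rejection yields 0 for the licensee; the licensor offers 0 and keeps 100.
Round 3 (the licensee proposes): rejecting gives the licensor an expected 0.9 × 100 = 90. The licensee offers 90 and keeps 100 − 90 = 10.
Round 2 (the licensor proposes): rejecting gives the licensee an expected 0.9 × 10 = 9. The licensor offers 9 and keeps 100 − 9 = 91.
Round 1 (the licensee proposes): rejecting gives the licensor an expected 0.9 × 91 = 81.9, so the licensee offers 81.9, keeping 18.1.

81.9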